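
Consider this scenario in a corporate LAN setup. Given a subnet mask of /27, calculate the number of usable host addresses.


Given: subnet mask /27
Host bits = 32 - 27 = 5
Total addresses = 2^5 = 32
Usable hosts = 32 - 2 (network + broadcast) = 30

30


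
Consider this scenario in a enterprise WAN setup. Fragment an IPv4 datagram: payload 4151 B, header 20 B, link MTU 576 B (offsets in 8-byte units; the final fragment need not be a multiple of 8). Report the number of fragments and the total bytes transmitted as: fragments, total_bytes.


Max data per non-final fragment = floor((MTU - header)/8)*8 = floor((576 - 20)/8)*8 = floor(556/8)*8 = 552 B
Final fragment needs no 8-byte alignment: it can carry up to MTU - header = 556 B
Non-final fragments needed = ceil((payload - 556) / 552) = ceil(3595/552) = ceil(6.5127) = 7
Number of fragments = 7 + 1 = 8
Fragment sizes (data): 7 * 552 B + 287 B (last, 287 <= 556 OK)
Total bytes sent = payload + n_frags * header = 4151 + 8*20 = 4151 + 160 = 4311 B

8, 4311


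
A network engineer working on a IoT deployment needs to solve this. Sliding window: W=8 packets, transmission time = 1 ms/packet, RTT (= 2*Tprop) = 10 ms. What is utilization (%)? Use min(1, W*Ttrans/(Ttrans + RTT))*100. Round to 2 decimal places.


Given: W = 8, Ttrans = 1 ms, RTT = 10 ms (= 2 * Tprop, Tprop = 5 ms)
Cycle time = Ttrans + RTT = 1 + 10 = 11 ms (first packet sent until its ACK returns)
W * Ttrans = 8 * 1 = 8 ms of sending per cycle
W * Ttrans / (Ttrans + RTT) = 8 / 11 = 0.727273
U = min(1, 0.727273) = 0.727273
U% = 72.73%

72.73


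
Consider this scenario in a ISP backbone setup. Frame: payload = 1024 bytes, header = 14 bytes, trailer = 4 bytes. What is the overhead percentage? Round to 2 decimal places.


Given: payload = 1024 B, header = 14 B, trailer = 4 B
Overhead bytes = header + trailer = 14 + 4 = 18
Total frame = payload + overhead = 1024 + 18 = 1042
Overhead % = 18 / 1042 * 100 = 1.7274% -> 1.73% (2 dp)

1.73


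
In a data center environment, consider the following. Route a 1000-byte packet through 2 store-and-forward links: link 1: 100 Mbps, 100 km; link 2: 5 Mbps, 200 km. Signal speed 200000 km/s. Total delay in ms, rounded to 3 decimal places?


Packet = 1000 bytes = 8000 bits. Store-and-forward: sum (t_trans + t_prop) per link.
Link 1: t_trans = 8000/(100*10^6) s = 0.0800 ms; t_prop = 100/200000 s = 0.5000 ms; subtotal = 0.5800 ms
Link 2: t_trans = 8000/(5*10^6) s = 1.6000 ms; t_prop = 200/200000 s = 1.0000 ms; subtotal = 2.6000 ms
End-to-end = 0.5800 + 2.6000 = 3.1800 ms -> 3.180 ms (3 dp)

3.180


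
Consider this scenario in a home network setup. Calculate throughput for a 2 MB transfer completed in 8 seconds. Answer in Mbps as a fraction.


Given: file = 2 MB, time = 8 s
File in Mb = 2 * 8 = 16 Mb
Throughput = 16 / 8 Mbps
Throughput = 2 Mbps

2


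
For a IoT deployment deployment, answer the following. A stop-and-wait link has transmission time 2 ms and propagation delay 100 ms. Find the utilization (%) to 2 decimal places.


Given: Ttrans = 2 ms, Tprop = 100 ms
RTT = 2 * Tprop = 2 * 100 = 200 ms
U = Ttrans / (Ttrans + RTT)
U = 2 / (2 + 200)
U = 2 / 202 = 0.009901
U% = 0.99%

0.99


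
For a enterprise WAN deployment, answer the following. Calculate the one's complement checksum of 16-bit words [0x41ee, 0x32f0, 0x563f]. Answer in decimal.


Given words: [0x41ee, 0x32f0, 0x563f]
Step 1: Sum all words
Raw sum = 16878 + 13040 + 22079 = 51997
One's complement = ~51997 & 0xFFFF = 13538

13538


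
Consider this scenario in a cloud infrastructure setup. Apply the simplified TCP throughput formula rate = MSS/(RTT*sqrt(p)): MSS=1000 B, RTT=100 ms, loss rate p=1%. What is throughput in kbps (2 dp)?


Given: MSS = 1000 bytes, RTT = 100 ms, loss = 1%
RTT in seconds = 100 / 1000 = 0.1
Loss rate = 1% = 0.01
sqrt(loss) = sqrt(0.01) = 0.1
Throughput (bytes/s) = 1000 / (0.1 * 0.1) = 100000.0000
Throughput (kbps) = 100000.0000 * 8 / 1000 = 800.000000 -> 800.00 kbps (2 dp)

800.00


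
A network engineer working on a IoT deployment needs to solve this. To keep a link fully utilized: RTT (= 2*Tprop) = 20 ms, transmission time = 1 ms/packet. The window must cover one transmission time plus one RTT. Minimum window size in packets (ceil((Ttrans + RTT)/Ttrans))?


Given: Ttrans = 1 ms, RTT = 20 ms (= 2 * Tprop, Tprop = 10 ms)
Time until first ACK returns = Ttrans + RTT = 1 + 20 = 21 ms
Need W * Ttrans >= Ttrans + RTT  ->  W >= (Ttrans + RTT) / Ttrans
(Ttrans + RTT) / Ttrans = 21 / 1 = 21
W_min = ceil(21) = 21

21


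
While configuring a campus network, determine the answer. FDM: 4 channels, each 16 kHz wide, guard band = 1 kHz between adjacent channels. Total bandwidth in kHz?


Given: 4 channels, 16 kHz each, guard = 1 kHz
Channel bandwidth = 4 * 16 = 64 kHz
Guard bands = 3 gaps * 1 kHz = 3 kHz
Total = 64 + 3 = 67 kHz

67


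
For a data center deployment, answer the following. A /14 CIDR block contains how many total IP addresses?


Given: CIDR prefix /14
Host bits = 32 - 14 = 18
Total addresses = 2^18 = 262144

262144


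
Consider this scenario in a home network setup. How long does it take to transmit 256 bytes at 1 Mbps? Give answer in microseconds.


Given: packet = 256 bytes, bandwidth = 1 Mbps
Packet in bits = 256 * 8 = 2048 bits
Bandwidth = 1 * 10^6 = 1000000 bps
Time = 2048 / 1000000 seconds
Time in us = 2048 * 10^6 / 1000000 = 2048

2048


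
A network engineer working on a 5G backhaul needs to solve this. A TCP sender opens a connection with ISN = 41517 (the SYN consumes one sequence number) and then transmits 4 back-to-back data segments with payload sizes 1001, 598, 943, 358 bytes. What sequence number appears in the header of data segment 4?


The SYN occupies sequence number ISN = 41517, so the first data byte is ISN + 1 = 41518.
SEQ of data segment i = (ISN + 1) + sum of payload sizes of segments 1..i-1.
Segment 1: SEQ = 41518, payload = 1001 bytes
Segment 2: SEQ = 42519, payload = 598 bytes
Segment 3: SEQ = 43117, payload = 943 bytes
Segment 4: SEQ = 44060, payload = 358 bytes
SEQ of segment 4 = 41518 + 1001 + 598 + 943 = 44060

44060


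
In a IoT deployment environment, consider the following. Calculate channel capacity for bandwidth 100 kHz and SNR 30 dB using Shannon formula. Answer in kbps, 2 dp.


Given: B = 100 kHz, SNR = 30 dB
SNR linear = 10^(30/10) = 1000
1 + SNR = 1001
log2(1001) = 9.9672262588
C = 100 * 1000 * 9.9672262588 = 996722.6259 bps
C = 996.722626 kbps -> 996.72 kbps (2 dp)

996.72


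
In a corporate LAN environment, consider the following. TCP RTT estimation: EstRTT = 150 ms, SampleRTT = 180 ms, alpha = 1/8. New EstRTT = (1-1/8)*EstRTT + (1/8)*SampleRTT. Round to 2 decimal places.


Given: EstRTT = 150 ms, SampleRTT = 180 ms, alpha = 1/8
New EstRTT = (1 - alpha) * EstRTT + alpha * SampleRTT
(7/8) * 150 = 131.25
(1/8) * 180 = 22.5
New EstRTT = 131.25 + 22.5 = 153.75 ms -> 153.75 ms (2 dp)

153.75


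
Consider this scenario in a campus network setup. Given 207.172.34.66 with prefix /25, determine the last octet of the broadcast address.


Given: IP = 207.172.34.66, prefix = /25
Host bits = 32 - 25 = 7
Network last octet = 66 AND mask = 0
Host part size = 2^7 - 1 = 127
Broadcast last octet = 0 OR 127 = 127

127


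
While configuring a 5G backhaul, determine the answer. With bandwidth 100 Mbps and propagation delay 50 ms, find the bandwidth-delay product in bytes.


Given: bandwidth = 100 Mbps, delay = 50 ms
BDP in bits = 100 * 10^6 * 50 / 1000
BDP in bits = 5000000
BDP in bytes = 5000000 / 8 = 625000

625000


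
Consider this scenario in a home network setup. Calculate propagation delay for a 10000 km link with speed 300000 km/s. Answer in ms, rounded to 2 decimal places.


Given: distance = 10000 km, speed = 300000 km/s
Delay = distance / speed = 10000 / 300000 seconds
Delay in ms = 10000 * 1000 / 300000
Delay = 33.3333 ms
Rounded to 2 dp = 33.33 ms

33.33


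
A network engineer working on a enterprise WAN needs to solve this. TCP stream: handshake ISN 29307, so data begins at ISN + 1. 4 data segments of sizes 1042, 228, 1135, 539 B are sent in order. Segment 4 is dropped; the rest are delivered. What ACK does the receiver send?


SYN uses sequence number 29307; first data byte = ISN + 1 = 29308.
Segment 1: SEQ = 29308, len = 1042 B, covers [29308, 30349]
Segment 2: SEQ = 30350, len = 228 B, covers [30350, 30577]
Segment 3: SEQ = 30578, len = 1135 B, covers [30578, 31712]
Segment 4: SEQ = 31713, len = 539 B, covers [31713, 32251] [LOST]
In-order data received: bytes [29308, 31712] (segments 1..3).
Segment 4 missing -> gap begins at byte 31713.
Cumulative ACK = next expected in-order byte = 29308 + 1042 + 228 + 1135 = 31713

31713


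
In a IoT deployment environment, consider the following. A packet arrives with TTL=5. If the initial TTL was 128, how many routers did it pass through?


Given: initial TTL = 128, received TTL = 5
Hops = initial TTL - received TTL
Hops = 128 - 5 = 123

123


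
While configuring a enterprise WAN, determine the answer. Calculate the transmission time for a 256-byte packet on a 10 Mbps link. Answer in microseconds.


Given: packet = 256 bytes, bandwidth = 10 Mbps
Packet in bits = 256 * 8 = 2048 bits
Bandwidth = 10 * 10^6 = 10000000 bps
Time = 2048 / 10000000 seconds
Time in us = 2048 * 10^6 / 10000000 = 204.8

204.8


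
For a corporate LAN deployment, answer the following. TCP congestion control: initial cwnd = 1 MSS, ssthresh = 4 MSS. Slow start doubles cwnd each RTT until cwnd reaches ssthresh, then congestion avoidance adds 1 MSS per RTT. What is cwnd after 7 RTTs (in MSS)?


RTT 0: cwnd = 1 MSS (initial)
RTT 1: cwnd = 2 MSS (slow start, doubled)
RTT 2: cwnd = 4 MSS (slow start, doubled)
RTT 3: cwnd = 5 MSS (congestion avoidance, +1)
RTT 4: cwnd = 6 MSS (congestion avoidance, +1)
RTT 5: cwnd = 7 MSS (congestion avoidance, +1)
RTT 6: cwnd = 8 MSS (congestion avoidance, +1)
RTT 7: cwnd = 9 MSS (congestion avoidance, +1)

9


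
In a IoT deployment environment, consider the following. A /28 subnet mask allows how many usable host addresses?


Given: subnet mask /28
Host bits = 32 - 28 = 4
Total addresses = 2^4 = 16
Usable hosts = 16 - 2 (network + broadcast) = 14

14


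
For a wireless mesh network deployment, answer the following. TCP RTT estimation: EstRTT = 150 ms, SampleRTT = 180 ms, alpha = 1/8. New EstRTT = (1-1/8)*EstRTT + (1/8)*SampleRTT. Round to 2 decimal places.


Given: EstRTT = 150 ms, SampleRTT = 180 ms, alpha = 1/8
New EstRTT = (1 - alpha) * EstRTT + alpha * SampleRTT
(7/8) * 150 = 131.25
(1/8) * 180 = 22.5
New EstRTT = 131.25 + 22.5 = 153.75 ms -> 153.75 ms (2 dp)

153.75


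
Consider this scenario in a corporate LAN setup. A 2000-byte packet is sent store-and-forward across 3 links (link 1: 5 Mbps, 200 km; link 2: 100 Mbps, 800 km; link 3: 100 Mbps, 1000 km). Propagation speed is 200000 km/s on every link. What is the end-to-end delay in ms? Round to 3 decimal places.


Packet = 2000 bytes = 16000 bits. Store-and-forward: sum (t_trans + t_prop) per link.
Link 1: t_trans = 16000/(5*10^6) s = 3.2000 ms; t_prop = 200/200000 s = 1.0000 ms; subtotal = 4.2000 ms
Link 2: t_trans = 16000/(100*10^6) s = 0.1600 ms; t_prop = 800/200000 s = 4.0000 ms; subtotal = 4.1600 ms
Link 3: t_trans = 16000/(100*10^6) s = 0.1600 ms; t_prop = 1000/200000 s = 5.0000 ms; subtotal = 5.1600 ms
End-to-end = 4.2000 + 4.1600 + 5.1600 = 13.5200 ms -> 13.520 ms (3 dp)

13.520


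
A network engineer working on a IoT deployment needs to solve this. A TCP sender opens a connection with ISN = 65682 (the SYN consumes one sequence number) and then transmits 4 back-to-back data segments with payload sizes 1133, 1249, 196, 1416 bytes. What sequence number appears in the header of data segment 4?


The SYN occupies sequence number ISN = 65682, so the first data byte is ISN + 1 = 65683.
SEQ of data segment i = (ISN + 1) + sum of payload sizes of segments 1..i-1.
Segment 1: SEQ = 65683, payload = 1133 bytes
Segment 2: SEQ = 66816, payload = 1249 bytes
Segment 3: SEQ = 68065, payload = 196 bytes
Segment 4: SEQ = 68261, payload = 1416 bytes
SEQ of segment 4 = 65683 + 1133 + 1249 + 196 = 68261

68261


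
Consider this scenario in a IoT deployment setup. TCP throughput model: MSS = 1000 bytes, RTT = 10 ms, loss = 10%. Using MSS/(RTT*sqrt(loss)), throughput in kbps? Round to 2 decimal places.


Given: MSS = 1000 bytes, RTT = 10 ms, loss = 10%
RTT in seconds = 10 / 1000 = 0.01
Loss rate = 10% = 0.1
sqrt(loss) = sqrt(0.1) = 0.316227766017
Throughput (bytes/s) = 1000 / (0.01 * 0.316227766017) = 316227.7660
Throughput (kbps) = 316227.7660 * 8 / 1000 = 2529.822128 -> 2529.82 kbps (2 dp)

2529.82


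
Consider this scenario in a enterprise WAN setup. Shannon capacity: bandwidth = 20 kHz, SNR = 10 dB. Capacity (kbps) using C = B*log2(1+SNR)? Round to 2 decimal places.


Given: B = 20 kHz, SNR = 10 dB
SNR linear = 10^(10/10) = 10
1 + SNR = 11
log2(11) = 3.4594316186
C = 20 * 1000 * 3.4594316186 = 69188.6324 bps
C = 69.188632 kbps -> 69.19 kbps (2 dp)

69.19


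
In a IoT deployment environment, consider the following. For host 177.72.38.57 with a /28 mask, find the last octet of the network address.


Given: IP = 177.72.38.57, prefix = /28
Subnet mask = 255.255.255.240
Last octet of IP: 57
Last octet of mask: 240
Network last octet = 57 AND 240 = 48

48


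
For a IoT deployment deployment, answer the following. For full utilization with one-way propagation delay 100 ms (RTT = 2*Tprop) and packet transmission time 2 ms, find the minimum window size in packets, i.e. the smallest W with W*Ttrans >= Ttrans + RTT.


Given: Ttrans = 2 ms, RTT = 200 ms (= 2 * Tprop, Tprop = 100 ms)
Time until first ACK returns = Ttrans + RTT = 2 + 200 = 202 ms
Need W * Ttrans >= Ttrans + RTT  ->  W >= (Ttrans + RTT) / Ttrans
(Ttrans + RTT) / Ttrans = 202 / 2 = 101
W_min = ceil(101) = 101

101


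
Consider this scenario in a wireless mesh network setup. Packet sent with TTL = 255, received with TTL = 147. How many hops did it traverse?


Given: initial TTL = 255, received TTL = 147
Hops = initial TTL - received TTL
Hops = 255 - 147 = 108

108


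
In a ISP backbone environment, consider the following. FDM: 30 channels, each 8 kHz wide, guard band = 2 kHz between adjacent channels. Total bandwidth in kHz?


Given: 30 channels, 8 kHz each, guard = 2 kHz
Channel bandwidth = 30 * 8 = 240 kHz
Guard bands = 29 gaps * 2 kHz = 58 kHz
Total = 240 + 58 = 298 kHz

298


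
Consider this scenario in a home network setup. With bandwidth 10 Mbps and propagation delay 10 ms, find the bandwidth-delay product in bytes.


Given: bandwidth = 10 Mbps, delay = 10 ms
BDP in bits = 10 * 10^6 * 10 / 1000
BDP in bits = 100000
BDP in bytes = 100000 / 8 = 12500

12500


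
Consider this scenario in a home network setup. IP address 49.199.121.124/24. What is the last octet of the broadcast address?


Given: IP = 49.199.121.124, prefix = /24
Host bits = 32 - 24 = 8
Network last octet = 124 AND mask = 0
Host part size = 2^8 - 1 = 255
Broadcast last octet = 0 OR 255 = 255

255


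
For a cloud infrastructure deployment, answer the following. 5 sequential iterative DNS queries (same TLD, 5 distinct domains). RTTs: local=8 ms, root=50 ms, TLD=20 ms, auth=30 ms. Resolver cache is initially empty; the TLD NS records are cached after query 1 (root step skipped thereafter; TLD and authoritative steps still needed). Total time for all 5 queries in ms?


Lookup 1 (cold cache): local + root + TLD + auth = 8 + 50 + 20 + 30 = 108 ms
Lookups 2..5 (TLD NS cached -> skip root; new domain -> still ask TLD and auth): local + TLD + auth = 8 + 20 + 30 = 58 ms each
Remaining 4 lookups: 4 * 58 = 232 ms
Total = 108 + 232 = 340 ms

340


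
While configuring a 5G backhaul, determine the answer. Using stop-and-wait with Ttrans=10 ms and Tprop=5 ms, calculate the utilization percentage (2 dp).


Given: Ttrans = 10 ms, Tprop = 5 ms
RTT = 2 * Tprop = 2 * 5 = 10 ms
U = Ttrans / (Ttrans + RTT)
U = 10 / (10 + 10)
U = 10 / 20 = 0.5
U% = 50.00%

50.00


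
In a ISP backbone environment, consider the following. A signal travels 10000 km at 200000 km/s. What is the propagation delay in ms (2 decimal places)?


Given: distance = 10000 km, speed = 200000 km/s
Delay = distance / speed = 10000 / 200000 seconds
Delay in ms = 10000 * 1000 / 200000
Delay = 50.0000 ms
Rounded to 2 dp = 50.00 ms

50.00


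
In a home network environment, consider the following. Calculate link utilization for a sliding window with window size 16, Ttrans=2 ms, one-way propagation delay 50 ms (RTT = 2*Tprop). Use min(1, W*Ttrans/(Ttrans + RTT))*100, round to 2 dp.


Given: W = 16, Ttrans = 2 ms, RTT = 100 ms (= 2 * Tprop, Tprop = 50 ms)
Cycle time = Ttrans + RTT = 2 + 100 = 102 ms (first packet sent until its ACK returns)
W * Ttrans = 16 * 2 = 32 ms of sending per cycle
W * Ttrans / (Ttrans + RTT) = 32 / 102 = 0.313725
U = min(1, 0.313725) = 0.313725
U% = 31.37%

31.37


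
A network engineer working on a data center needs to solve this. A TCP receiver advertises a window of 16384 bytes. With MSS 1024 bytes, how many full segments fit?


Given: RWND = 16384 bytes, MSS = 1024 bytes
Full segments = floor(RWND / MSS)
Full segments = floor(16384 / 1024)
Full segments = floor(16.0) = 16

16


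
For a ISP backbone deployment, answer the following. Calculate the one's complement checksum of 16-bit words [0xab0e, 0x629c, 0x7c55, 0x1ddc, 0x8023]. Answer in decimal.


Given words: [0xab0e, 0x629c, 0x7c55, 0x1ddc, 0x8023]
Step 1: Sum all words
Raw sum = 43790 + 25244 + 31829 + 7644 + 32803 = 141310
Step 2: Fold carry: (10238 + 2) = 10240
One's complement = ~10240 & 0xFFFF = 55295

55295


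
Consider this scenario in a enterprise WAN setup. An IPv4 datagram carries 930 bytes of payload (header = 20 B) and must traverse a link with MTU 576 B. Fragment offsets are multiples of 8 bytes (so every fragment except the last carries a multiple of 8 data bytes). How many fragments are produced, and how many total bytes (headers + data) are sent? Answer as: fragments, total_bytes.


Max data per non-final fragment = floor((MTU - header)/8)*8 = floor((576 - 20)/8)*8 = floor(556/8)*8 = 552 B
Final fragment needs no 8-byte alignment: it can carry up to MTU - header = 556 B
Non-final fragments needed = ceil((payload - 556) / 552) = ceil(374/552) = ceil(0.6775) = 1
Number of fragments = 1 + 1 = 2
Fragment sizes (data): 1 * 552 B + 378 B (last, 378 <= 556 OK)
Total bytes sent = payload + n_frags * header = 930 + 2*20 = 930 + 40 = 970 B

2, 970


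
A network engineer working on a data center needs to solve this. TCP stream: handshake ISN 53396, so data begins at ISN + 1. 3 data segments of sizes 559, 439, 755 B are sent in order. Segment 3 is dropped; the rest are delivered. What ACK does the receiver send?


SYN uses sequence number 53396; first data byte = ISN + 1 = 53397.
Segment 1: SEQ = 53397, len = 559 B, covers [53397, 53955]
Segment 2: SEQ = 53956, len = 439 B, covers [53956, 54394]
Segment 3: SEQ = 54395, len = 755 B, covers [54395, 55149] [LOST]
In-order data received: bytes [53397, 54394] (segments 1..2).
Segment 3 missing -> gap begins at byte 54395.
Cumulative ACK = next expected in-order byte = 53397 + 559 + 439 = 54395

54395


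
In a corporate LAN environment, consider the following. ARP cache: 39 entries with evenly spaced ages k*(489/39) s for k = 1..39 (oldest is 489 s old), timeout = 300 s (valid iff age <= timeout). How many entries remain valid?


Ages are k * 489/39 s for k = 1..39 (spacing = 12.5385 s).
Entry k is valid iff k * 489/39 <= 300 iff k <= 39 * 300 / 489 = 23.9264
n_valid = floor(23.9264) = 23
(n_stale = 39 - 23 = 16)

23


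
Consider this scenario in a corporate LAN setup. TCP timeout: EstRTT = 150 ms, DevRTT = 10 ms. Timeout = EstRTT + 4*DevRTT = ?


Given: EstRTT = 150 ms, DevRTT = 10 ms
Timeout = EstRTT + 4 * DevRTT
4 * DevRTT = 4 * 10 = 40
Timeout = 150 + 40 = 190 ms

190


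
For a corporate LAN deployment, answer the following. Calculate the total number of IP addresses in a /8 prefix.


Given: CIDR prefix /8
Host bits = 32 - 8 = 24
Total addresses = 2^24 = 16777216

16777216


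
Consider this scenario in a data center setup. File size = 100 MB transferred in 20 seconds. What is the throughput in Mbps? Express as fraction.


Given: file = 100 MB, time = 20 s
File in Mb = 100 * 8 = 800 Mb
Throughput = 800 / 20 Mbps
Throughput = 40 Mbps

40


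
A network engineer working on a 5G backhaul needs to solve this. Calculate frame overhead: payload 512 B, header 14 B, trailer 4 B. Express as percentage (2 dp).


Given: payload = 512 B, header = 14 B, trailer = 4 B
Overhead bytes = header + trailer = 14 + 4 = 18
Total frame = payload + overhead = 512 + 18 = 530
Overhead % = 18 / 530 * 100 = 3.3962% -> 3.40% (2 dp)

3.40


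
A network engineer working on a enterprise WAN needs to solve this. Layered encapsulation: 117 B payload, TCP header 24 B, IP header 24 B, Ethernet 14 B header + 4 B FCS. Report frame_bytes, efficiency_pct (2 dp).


TCP segment = 117 + 24 = 141 B
IP packet = 141 + 24 = 165 B
Ethernet frame = 165 + 14 + 4 = 183 B
Efficiency = app / frame = 117 / 183 = 0.639344 = 63.9344% -> 63.93% (2 dp)

183, 63.93


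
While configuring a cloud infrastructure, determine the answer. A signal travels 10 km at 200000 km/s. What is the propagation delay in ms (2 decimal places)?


Given: distance = 10 km, speed = 200000 km/s
Delay = distance / speed = 10 / 200000 seconds
Delay in ms = 10 * 1000 / 200000
Delay = 0.0500 ms
Rounded to 2 dp = 0.05 ms

0.05


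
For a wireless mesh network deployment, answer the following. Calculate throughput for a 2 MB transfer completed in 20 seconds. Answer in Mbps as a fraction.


Given: file = 2 MB, time = 20 s
File in Mb = 2 * 8 = 16 Mb
Throughput = 16 / 20 Mbps
Throughput = 4/5 Mbps

4/5


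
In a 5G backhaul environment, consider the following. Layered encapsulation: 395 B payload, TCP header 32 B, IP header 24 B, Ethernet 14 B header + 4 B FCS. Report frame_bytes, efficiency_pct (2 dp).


TCP segment = 395 + 32 = 427 B
IP packet = 427 + 24 = 451 B
Ethernet frame = 451 + 14 + 4 = 469 B
Efficiency = app / frame = 395 / 469 = 0.842217 = 84.2217% -> 84.22% (2 dp)

469, 84.22


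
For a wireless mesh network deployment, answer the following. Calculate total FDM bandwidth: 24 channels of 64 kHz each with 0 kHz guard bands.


Given: 24 channels, 64 kHz each, guard = 0 kHz
Channel bandwidth = 24 * 64 = 1536 kHz
Guard bands = 23 gaps * 0 kHz = 0 kHz
Total = 1536 + 0 = 1536 kHz

1536


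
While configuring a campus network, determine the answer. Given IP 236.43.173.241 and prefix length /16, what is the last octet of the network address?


Given: IP = 236.43.173.241, prefix = /16
Subnet mask = 255.255.0.0
Last octet of IP: 241
Last octet of mask: 0
Network last octet = 241 AND 0 = 0

0


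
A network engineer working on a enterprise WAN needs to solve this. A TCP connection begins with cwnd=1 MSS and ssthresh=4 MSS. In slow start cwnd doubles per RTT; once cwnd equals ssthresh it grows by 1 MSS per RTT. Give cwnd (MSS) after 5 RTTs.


RTT 0: cwnd = 1 MSS (initial)
RTT 1: cwnd = 2 MSS (slow start, doubled)
RTT 2: cwnd = 4 MSS (slow start, doubled)
RTT 3: cwnd = 5 MSS (congestion avoidance, +1)
RTT 4: cwnd = 6 MSS (congestion avoidance, +1)
RTT 5: cwnd = 7 MSS (congestion avoidance, +1)

7


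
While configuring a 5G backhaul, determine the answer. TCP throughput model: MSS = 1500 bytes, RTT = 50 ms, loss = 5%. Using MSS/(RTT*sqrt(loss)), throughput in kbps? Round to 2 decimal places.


Given: MSS = 1500 bytes, RTT = 50 ms, loss = 5%
RTT in seconds = 50 / 1000 = 0.05
Loss rate = 5% = 0.05
sqrt(loss) = sqrt(0.05) = 0.223606797750
Throughput (bytes/s) = 1500 / (0.05 * 0.223606797750) = 134164.0786
Throughput (kbps) = 134164.0786 * 8 / 1000 = 1073.312629 -> 1073.31 kbps (2 dp)

1073.31


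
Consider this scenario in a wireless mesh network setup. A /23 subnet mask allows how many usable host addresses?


Given: subnet mask /23
Host bits = 32 - 23 = 9
Total addresses = 2^9 = 512
Usable hosts = 512 - 2 (network + broadcast) = 510

510


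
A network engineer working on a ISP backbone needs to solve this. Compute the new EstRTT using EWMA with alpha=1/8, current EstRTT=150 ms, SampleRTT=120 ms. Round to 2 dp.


Given: EstRTT = 150 ms, SampleRTT = 120 ms, alpha = 1/8
New EstRTT = (1 - alpha) * EstRTT + alpha * SampleRTT
(7/8) * 150 = 131.25
(1/8) * 120 = 15
New EstRTT = 131.25 + 15 = 146.25 ms -> 146.25 ms (2 dp)

146.25


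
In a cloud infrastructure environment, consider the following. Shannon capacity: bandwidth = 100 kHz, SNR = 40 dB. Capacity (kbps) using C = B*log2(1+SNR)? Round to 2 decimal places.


Given: B = 100 kHz, SNR = 40 dB
SNR linear = 10^(40/10) = 10000
1 + SNR = 10001
log2(10001) = 13.2878566418
C = 100 * 1000 * 13.2878566418 = 1328785.6642 bps
C = 1328.785664 kbps -> 1328.79 kbps (2 dp)

1328.79


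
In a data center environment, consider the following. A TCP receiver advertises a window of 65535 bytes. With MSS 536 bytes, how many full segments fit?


Given: RWND = 65535 bytes, MSS = 536 bytes
Full segments = floor(RWND / MSS)
Full segments = floor(65535 / 536)
Full segments = floor(122.2668) = 122

122


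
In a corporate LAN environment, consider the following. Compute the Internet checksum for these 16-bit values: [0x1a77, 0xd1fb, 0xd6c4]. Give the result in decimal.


Given words: [0x1a77, 0xd1fb, 0xd6c4]
Step 1: Sum all words
Raw sum = 6775 + 53755 + 54980 = 115510
Step 2: Fold carry: (49974 + 1) = 49975
One's complement = ~49975 & 0xFFFF = 15560

15560


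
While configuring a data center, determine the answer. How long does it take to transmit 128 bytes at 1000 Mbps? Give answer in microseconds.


Given: packet = 128 bytes, bandwidth = 1000 Mbps
Packet in bits = 128 * 8 = 1024 bits
Bandwidth = 1000 * 10^6 = 1000000000 bps
Time = 1024 / 1000000000 seconds
Time in us = 1024 * 10^6 / 1000000000 = 1.024

1.024


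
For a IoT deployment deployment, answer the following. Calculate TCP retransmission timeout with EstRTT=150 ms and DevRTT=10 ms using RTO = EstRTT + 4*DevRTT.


Given: EstRTT = 150 ms, DevRTT = 10 ms
Timeout = EstRTT + 4 * DevRTT
4 * DevRTT = 4 * 10 = 40
Timeout = 150 + 40 = 190 ms

190


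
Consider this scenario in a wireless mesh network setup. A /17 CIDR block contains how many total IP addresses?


Given: CIDR prefix /17
Host bits = 32 - 17 = 15
Total addresses = 2^15 = 32768

32768


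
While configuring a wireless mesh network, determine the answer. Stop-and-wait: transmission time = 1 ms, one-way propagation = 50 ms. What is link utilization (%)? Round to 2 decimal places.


Given: Ttrans = 1 ms, Tprop = 50 ms
RTT = 2 * Tprop = 2 * 50 = 100 ms
U = Ttrans / (Ttrans + RTT)
U = 1 / (1 + 100)
U = 1 / 101 = 0.009901
U% = 0.99%

0.99


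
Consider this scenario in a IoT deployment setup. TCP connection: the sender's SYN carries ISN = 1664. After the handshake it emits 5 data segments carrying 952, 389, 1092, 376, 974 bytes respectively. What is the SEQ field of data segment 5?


The SYN occupies sequence number ISN = 1664, so the first data byte is ISN + 1 = 1665.
SEQ of data segment i = (ISN + 1) + sum of payload sizes of segments 1..i-1.
Segment 1: SEQ = 1665, payload = 952 bytes
Segment 2: SEQ = 2617, payload = 389 bytes
Segment 3: SEQ = 3006, payload = 1092 bytes
Segment 4: SEQ = 4098, payload = 376 bytes
Segment 5: SEQ = 4474, payload = 974 bytes
SEQ of segment 5 = 1665 + 952 + 389 + 1092 + 376 = 4474

4474


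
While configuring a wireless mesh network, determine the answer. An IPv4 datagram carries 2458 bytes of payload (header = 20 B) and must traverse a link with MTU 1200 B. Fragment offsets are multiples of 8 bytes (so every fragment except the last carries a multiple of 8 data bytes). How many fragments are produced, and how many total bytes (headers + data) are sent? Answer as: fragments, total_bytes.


Max data per non-final fragment = floor((MTU - header)/8)*8 = floor((1200 - 20)/8)*8 = floor(1180/8)*8 = 1176 B
Final fragment needs no 8-byte alignment: it can carry up to MTU - header = 1180 B
Non-final fragments needed = ceil((payload - 1180) / 1176) = ceil(1278/1176) = ceil(1.0867) = 2
Number of fragments = 2 + 1 = 3
Fragment sizes (data): 2 * 1176 B + 106 B (last, 106 <= 1180 OK)
Total bytes sent = payload + n_frags * header = 2458 + 3*20 = 2458 + 60 = 2518 B

3, 2518


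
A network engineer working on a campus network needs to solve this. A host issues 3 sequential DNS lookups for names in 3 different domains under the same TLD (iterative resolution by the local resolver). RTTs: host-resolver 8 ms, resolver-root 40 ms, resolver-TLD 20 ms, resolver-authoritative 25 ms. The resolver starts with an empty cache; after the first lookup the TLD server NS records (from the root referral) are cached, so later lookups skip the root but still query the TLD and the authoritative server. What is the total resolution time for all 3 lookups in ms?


Lookup 1 (cold cache): local + root + TLD + auth = 8 + 40 + 20 + 25 = 93 ms
Lookups 2..3 (TLD NS cached -> skip root; new domain -> still ask TLD and auth): local + TLD + auth = 8 + 20 + 25 = 53 ms each
Remaining 2 lookups: 2 * 53 = 106 ms
Total = 93 + 106 = 199 ms

199


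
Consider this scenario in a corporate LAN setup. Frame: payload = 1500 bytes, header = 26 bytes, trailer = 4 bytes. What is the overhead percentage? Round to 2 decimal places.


Given: payload = 1500 B, header = 26 B, trailer = 4 B
Overhead bytes = header + trailer = 26 + 4 = 30
Total frame = payload + overhead = 1500 + 30 = 1530
Overhead % = 30 / 1530 * 100 = 1.9608% -> 1.96% (2 dp)

1.96


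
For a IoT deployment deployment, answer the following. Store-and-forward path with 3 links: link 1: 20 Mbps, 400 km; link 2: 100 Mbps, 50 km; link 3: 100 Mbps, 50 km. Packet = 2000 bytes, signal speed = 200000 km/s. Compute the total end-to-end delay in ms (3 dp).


Packet = 2000 bytes = 16000 bits. Store-and-forward: sum (t_trans + t_prop) per link.
Link 1: t_trans = 16000/(20*10^6) s = 0.8000 ms; t_prop = 400/200000 s = 2.0000 ms; subtotal = 2.8000 ms
Link 2: t_trans = 16000/(100*10^6) s = 0.1600 ms; t_prop = 50/200000 s = 0.2500 ms; subtotal = 0.4100 ms
Link 3: t_trans = 16000/(100*10^6) s = 0.1600 ms; t_prop = 50/200000 s = 0.2500 ms; subtotal = 0.4100 ms
End-to-end = 2.8000 + 0.4100 + 0.4100 = 3.6200 ms -> 3.620 ms (3 dp)

3.620


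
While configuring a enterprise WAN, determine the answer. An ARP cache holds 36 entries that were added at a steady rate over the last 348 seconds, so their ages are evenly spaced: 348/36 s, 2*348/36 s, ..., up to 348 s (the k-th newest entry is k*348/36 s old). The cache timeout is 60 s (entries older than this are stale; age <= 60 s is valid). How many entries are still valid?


Ages are k * 348/36 s for k = 1..36 (spacing = 9.6667 s).
Entry k is valid iff k * 348/36 <= 60 iff k <= 36 * 60 / 348 = 6.2069
n_valid = floor(6.2069) = 6
(n_stale = 36 - 6 = 30)

6


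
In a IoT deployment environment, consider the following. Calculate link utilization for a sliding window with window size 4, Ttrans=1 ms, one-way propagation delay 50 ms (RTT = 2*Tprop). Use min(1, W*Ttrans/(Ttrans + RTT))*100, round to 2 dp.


Given: W = 4, Ttrans = 1 ms, RTT = 100 ms (= 2 * Tprop, Tprop = 50 ms)
Cycle time = Ttrans + RTT = 1 + 100 = 101 ms (first packet sent until its ACK returns)
W * Ttrans = 4 * 1 = 4 ms of sending per cycle
W * Ttrans / (Ttrans + RTT) = 4 / 101 = 0.039604
U = min(1, 0.039604) = 0.039604
U% = 3.96%

3.96


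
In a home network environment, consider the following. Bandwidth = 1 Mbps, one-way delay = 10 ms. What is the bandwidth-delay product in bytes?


Given: bandwidth = 1 Mbps, delay = 10 ms
BDP in bits = 1 * 10^6 * 10 / 1000
BDP in bits = 10000
BDP in bytes = 10000 / 8 = 1250

1250


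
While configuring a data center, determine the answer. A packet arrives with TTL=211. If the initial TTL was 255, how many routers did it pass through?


Given: initial TTL = 255, received TTL = 211
Hops = initial TTL - received TTL
Hops = 255 - 211 = 44

44


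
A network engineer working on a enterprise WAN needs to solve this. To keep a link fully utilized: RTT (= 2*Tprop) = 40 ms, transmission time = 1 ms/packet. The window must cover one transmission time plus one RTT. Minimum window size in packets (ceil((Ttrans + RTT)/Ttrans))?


Given: Ttrans = 1 ms, RTT = 40 ms (= 2 * Tprop, Tprop = 20 ms)
Time until first ACK returns = Ttrans + RTT = 1 + 40 = 41 ms
Need W * Ttrans >= Ttrans + RTT  ->  W >= (Ttrans + RTT) / Ttrans
(Ttrans + RTT) / Ttrans = 41 / 1 = 41
W_min = ceil(41) = 41

41


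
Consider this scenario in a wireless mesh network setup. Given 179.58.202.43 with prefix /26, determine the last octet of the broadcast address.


Given: IP = 179.58.202.43, prefix = /26
Host bits = 32 - 26 = 6
Network last octet = 43 AND mask = 0
Host part size = 2^6 - 1 = 63
Broadcast last octet = 0 OR 63 = 63

63


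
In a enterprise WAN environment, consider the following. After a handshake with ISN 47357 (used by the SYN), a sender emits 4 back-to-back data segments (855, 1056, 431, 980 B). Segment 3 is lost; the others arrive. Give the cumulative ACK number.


SYN uses sequence number 47357; first data byte = ISN + 1 = 47358.
Segment 1: SEQ = 47358, len = 855 B, covers [47358, 48212]
Segment 2: SEQ = 48213, len = 1056 B, covers [48213, 49268]
Segment 3: SEQ = 49269, len = 431 B, covers [49269, 49699] [LOST]
Segment 4: SEQ = 49700, len = 980 B, covers [49700, 50679]
In-order data received: bytes [47358, 49268] (segments 1..2).
Segment 3 missing -> gap begins at byte 49269; later segments buffered out of order.
Cumulative ACK = next expected in-order byte = 47358 + 855 + 1056 = 49269

49269


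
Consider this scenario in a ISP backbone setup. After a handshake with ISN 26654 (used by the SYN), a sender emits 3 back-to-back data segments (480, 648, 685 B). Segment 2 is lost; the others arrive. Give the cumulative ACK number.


SYN uses sequence number 26654; first data byte = ISN + 1 = 26655.
Segment 1: SEQ = 26655, len = 480 B, covers [26655, 27134]
Segment 2: SEQ = 27135, len = 648 B, covers [27135, 27782] [LOST]
Segment 3: SEQ = 27783, len = 685 B, covers [27783, 28467]
In-order data received: bytes [26655, 27134] (segments 1..1).
Segment 2 missing -> gap begins at byte 27135; later segments buffered out of order.
Cumulative ACK = next expected in-order byte = 26655 + 480 = 27135

27135


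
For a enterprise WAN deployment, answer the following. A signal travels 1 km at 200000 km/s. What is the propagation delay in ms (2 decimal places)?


Given: distance = 1 km, speed = 200000 km/s
Delay = distance / speed = 1 / 200000 seconds
Delay in ms = 1 * 1000 / 200000
Delay = 0.0050 ms
Rounded to 2 dp = 0.01 ms

0.01


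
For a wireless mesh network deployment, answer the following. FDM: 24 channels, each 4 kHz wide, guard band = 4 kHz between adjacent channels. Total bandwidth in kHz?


Given: 24 channels, 4 kHz each, guard = 4 kHz
Channel bandwidth = 24 * 4 = 96 kHz
Guard bands = 23 gaps * 4 kHz = 92 kHz
Total = 96 + 92 = 188 kHz

188


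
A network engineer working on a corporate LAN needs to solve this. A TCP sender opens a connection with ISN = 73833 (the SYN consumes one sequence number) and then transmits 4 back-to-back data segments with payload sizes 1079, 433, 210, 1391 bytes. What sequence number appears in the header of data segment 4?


The SYN occupies sequence number ISN = 73833, so the first data byte is ISN + 1 = 73834.
SEQ of data segment i = (ISN + 1) + sum of payload sizes of segments 1..i-1.
Segment 1: SEQ = 73834, payload = 1079 bytes
Segment 2: SEQ = 74913, payload = 433 bytes
Segment 3: SEQ = 75346, payload = 210 bytes
Segment 4: SEQ = 75556, payload = 1391 bytes
SEQ of segment 4 = 73834 + 1079 + 433 + 210 = 75556

75556


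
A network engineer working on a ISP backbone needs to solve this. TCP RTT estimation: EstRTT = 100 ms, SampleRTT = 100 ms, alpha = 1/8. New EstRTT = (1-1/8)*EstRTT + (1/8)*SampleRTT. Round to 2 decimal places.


Given: EstRTT = 100 ms, SampleRTT = 100 ms, alpha = 1/8
New EstRTT = (1 - alpha) * EstRTT + alpha * SampleRTT
(7/8) * 100 = 87.5
(1/8) * 100 = 12.5
New EstRTT = 87.5 + 12.5 = 100 ms -> 100.00 ms (2 dp)

100.00


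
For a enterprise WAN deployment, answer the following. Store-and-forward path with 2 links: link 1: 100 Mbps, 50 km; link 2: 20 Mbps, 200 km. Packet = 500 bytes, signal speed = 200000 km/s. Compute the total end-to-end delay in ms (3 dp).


Packet = 500 bytes = 4000 bits. Store-and-forward: sum (t_trans + t_prop) per link.
Link 1: t_trans = 4000/(100*10^6) s = 0.0400 ms; t_prop = 50/200000 s = 0.2500 ms; subtotal = 0.2900 ms
Link 2: t_trans = 4000/(20*10^6) s = 0.2000 ms; t_prop = 200/200000 s = 1.0000 ms; subtotal = 1.2000 ms
End-to-end = 0.2900 + 1.2000 = 1.4900 ms -> 1.490 ms (3 dp)

1.490


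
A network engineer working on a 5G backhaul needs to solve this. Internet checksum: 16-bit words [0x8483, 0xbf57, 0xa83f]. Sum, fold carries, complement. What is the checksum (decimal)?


Given words: [0x8483, 0xbf57, 0xa83f]
Step 1: Sum all words
Raw sum = 33923 + 48983 + 43071 = 125977
Step 2: Fold carry: (60441 + 1) = 60442
One's complement = ~60442 & 0xFFFF = 5093

5093


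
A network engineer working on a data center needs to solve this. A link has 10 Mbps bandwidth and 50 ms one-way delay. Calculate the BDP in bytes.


Given: bandwidth = 10 Mbps, delay = 50 ms
BDP in bits = 10 * 10^6 * 50 / 1000
BDP in bits = 500000
BDP in bytes = 500000 / 8 = 62500

62500


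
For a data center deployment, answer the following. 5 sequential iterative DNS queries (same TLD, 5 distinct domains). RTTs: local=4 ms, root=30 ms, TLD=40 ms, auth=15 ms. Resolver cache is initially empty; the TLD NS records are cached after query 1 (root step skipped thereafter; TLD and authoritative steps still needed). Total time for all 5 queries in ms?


Lookup 1 (cold cache): local + root + TLD + auth = 4 + 30 + 40 + 15 = 89 ms
Lookups 2..5 (TLD NS cached -> skip root; new domain -> still ask TLD and auth): local + TLD + auth = 4 + 40 + 15 = 59 ms each
Remaining 4 lookups: 4 * 59 = 236 ms
Total = 89 + 236 = 325 ms

325


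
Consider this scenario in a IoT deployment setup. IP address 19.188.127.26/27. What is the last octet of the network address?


Given: IP = 19.188.127.26, prefix = /27
Subnet mask = 255.255.255.224
Last octet of IP: 26
Last octet of mask: 224
Network last octet = 26 AND 224 = 0

0


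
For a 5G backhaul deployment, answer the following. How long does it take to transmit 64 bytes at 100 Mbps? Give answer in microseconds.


Given: packet = 64 bytes, bandwidth = 100 Mbps
Packet in bits = 64 * 8 = 512 bits
Bandwidth = 100 * 10^6 = 100000000 bps
Time = 512 / 100000000 seconds
Time in us = 512 * 10^6 / 100000000 = 5.12

5.12


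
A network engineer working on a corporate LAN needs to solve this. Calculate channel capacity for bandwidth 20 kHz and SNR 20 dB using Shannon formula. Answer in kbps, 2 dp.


Given: B = 20 kHz, SNR = 20 dB
SNR linear = 10^(20/10) = 100
1 + SNR = 101
log2(101) = 6.6582114828
C = 20 * 1000 * 6.6582114828 = 133164.2297 bps
C = 133.164230 kbps -> 133.16 kbps (2 dp)

133.16


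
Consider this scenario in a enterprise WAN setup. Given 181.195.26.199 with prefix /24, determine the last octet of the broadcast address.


Given: IP = 181.195.26.199, prefix = /24
Host bits = 32 - 24 = 8
Network last octet = 199 AND mask = 0
Host part size = 2^8 - 1 = 255
Broadcast last octet = 0 OR 255 = 255

255


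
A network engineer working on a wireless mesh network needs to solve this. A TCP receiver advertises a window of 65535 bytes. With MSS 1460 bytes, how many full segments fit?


Given: RWND = 65535 bytes, MSS = 1460 bytes
Full segments = floor(RWND / MSS)
Full segments = floor(65535 / 1460)
Full segments = floor(44.887) = 44

44


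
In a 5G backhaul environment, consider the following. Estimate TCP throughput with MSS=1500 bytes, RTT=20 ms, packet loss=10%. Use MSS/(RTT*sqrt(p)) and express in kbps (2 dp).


Given: MSS = 1500 bytes, RTT = 20 ms, loss = 10%
RTT in seconds = 20 / 1000 = 0.02
Loss rate = 10% = 0.1
sqrt(loss) = sqrt(0.1) = 0.316227766017
Throughput (bytes/s) = 1500 / (0.02 * 0.316227766017) = 237170.8245
Throughput (kbps) = 237170.8245 * 8 / 1000 = 1897.366596 -> 1897.37 kbps (2 dp)

1897.37
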